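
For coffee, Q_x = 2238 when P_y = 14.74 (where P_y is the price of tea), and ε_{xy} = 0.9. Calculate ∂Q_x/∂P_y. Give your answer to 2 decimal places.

136.65

ε = (∂Q_x/∂P_y)·(P_y/Q_x) ⇒ ∂Q_x/∂P_y = ε·Q_x/P_y = 0.9 × 2238/14.74 ≈ 136.65.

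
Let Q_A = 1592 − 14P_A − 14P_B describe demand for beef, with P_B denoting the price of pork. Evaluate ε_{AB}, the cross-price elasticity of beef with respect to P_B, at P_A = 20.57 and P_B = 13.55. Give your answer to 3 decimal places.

-0.170

At P_A = 20.57 and P_B = 13.55: Q_A = 1114.32.
∂Q_A/∂P_B = -14.
ε = (∂Q_A/∂P_B)(P_B/Q_A) = -14 × (13.55/1114.32) ≈ -0.170.
Since ε < 0, beef and pork are complements.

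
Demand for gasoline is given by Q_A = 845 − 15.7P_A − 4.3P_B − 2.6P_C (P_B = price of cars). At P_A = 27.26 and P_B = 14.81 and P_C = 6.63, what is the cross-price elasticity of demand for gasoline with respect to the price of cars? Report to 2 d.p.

-0.19

At P_A = 27.26 and P_B = 14.81 and P_C = 6.63: Q_A = 336.097.
∂Q_A/∂P_B = -4.3.
ε = (∂Q_A/∂P_B)(P_B/Q_A) = -4.3 × (14.81/336.097) ≈ -0.19.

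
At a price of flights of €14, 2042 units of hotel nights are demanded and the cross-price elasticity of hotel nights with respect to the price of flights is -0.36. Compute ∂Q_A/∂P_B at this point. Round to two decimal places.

ε = (∂Q_A/∂P_B)·(P_B/Q_A) ⇒ ∂Q_A/∂P_B = ε·Q_A/P_B = -0.36 × 2042/14 ≈ -52.51.

-52.51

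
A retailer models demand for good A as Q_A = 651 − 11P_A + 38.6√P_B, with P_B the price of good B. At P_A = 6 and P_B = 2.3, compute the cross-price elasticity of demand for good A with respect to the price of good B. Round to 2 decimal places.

0.05

At P_A = 6 and P_B = 2.3: Q_A = 643.540.
∂Q_A/∂P_B = 38.6/(2√P_B) = 38.6/(2√2.3) = 12.7260.
ε = (∂Q_A/∂P_B)(P_B/Q_A) = 12.7260 × (2.3/643.540) ≈ 0.05.
ε > 0: substitutes.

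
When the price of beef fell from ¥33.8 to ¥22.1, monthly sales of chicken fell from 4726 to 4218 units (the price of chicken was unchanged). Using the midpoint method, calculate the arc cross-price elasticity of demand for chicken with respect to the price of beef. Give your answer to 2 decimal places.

0.27

ΔQ_A = 4218 − 4726 = -508; ΔP_B = 22.1 − 33.8 = -11.7.
Midpoints: Q̄_A = 4472.0, P̄_B = 27.95.
ε = (ΔQ_A/Q̄_A)/(ΔP_B/P̄_B) = (-508/4472.0)/(-11.7/27.95) ≈ 0.27.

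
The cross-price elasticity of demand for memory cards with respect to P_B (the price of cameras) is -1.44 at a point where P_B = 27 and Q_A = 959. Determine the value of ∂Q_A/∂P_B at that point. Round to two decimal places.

ε = (∂Q_A/∂P_B)·(P_B/Q_A) ⇒ ∂Q_A/∂P_B = ε·Q_A/P_B = -1.44 × 959/27 ≈ -51.15.

-51.15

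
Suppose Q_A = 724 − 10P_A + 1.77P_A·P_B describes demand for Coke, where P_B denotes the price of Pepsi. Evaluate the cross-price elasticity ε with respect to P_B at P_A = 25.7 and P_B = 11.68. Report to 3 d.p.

0.532

At P_A = 25.7 and P_B = 11.68: Q_A = 998.312.
∂Q_A/∂P_B = 1.77P_A = 1.77(25.7) = 45.4890.
ε = (∂Q_A/∂P_B)(P_B/Q_A) = 45.4890 × (11.68/998.312) ≈ 0.532.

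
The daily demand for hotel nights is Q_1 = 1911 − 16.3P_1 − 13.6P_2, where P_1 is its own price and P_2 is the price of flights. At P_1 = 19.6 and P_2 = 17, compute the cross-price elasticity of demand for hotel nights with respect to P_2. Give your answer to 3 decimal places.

At P_1 = 19.6 and P_2 = 17: Q_1 = 1360.32.
∂Q_1/∂P_2 = -13.6.
ε = (∂Q_1/∂P_2)(P_2/Q_1) = -13.6 × (17/1360.32) ≈ -0.170.

-0.170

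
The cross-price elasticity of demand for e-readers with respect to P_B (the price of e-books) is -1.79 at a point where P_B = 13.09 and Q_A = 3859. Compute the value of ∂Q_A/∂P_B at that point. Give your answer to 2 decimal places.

ε = (∂Q_A/∂P_B)·(P_B/Q_A) ⇒ ∂Q_A/∂P_B = ε·Q_A/P_B = -1.79 × 3859/13.09 ≈ -527.70.

-527.70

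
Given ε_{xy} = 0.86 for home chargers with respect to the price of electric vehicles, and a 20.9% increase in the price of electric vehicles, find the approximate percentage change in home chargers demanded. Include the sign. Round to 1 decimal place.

%ΔQ ≈ ε × %ΔP of electric vehicles = 0.86 × (20.9%) = 18.0%.

18.0%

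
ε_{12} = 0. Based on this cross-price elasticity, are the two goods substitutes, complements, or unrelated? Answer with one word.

unrelated

ε = 0: demand for good 1 does not respond to good 2's price; the goods are unrelated.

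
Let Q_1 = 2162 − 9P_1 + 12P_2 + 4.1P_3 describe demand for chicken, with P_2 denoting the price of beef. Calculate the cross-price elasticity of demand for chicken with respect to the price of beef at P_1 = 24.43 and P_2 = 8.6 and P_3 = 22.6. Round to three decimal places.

0.048

At P_1 = 24.43 and P_2 = 8.6 and P_3 = 22.6: Q_1 = 2137.99.
∂Q_1/∂P_2 = 12.
ε = (∂Q_1/∂P_2)(P_2/Q_1) = 12 × (8.6/2137.99) ≈ 0.048.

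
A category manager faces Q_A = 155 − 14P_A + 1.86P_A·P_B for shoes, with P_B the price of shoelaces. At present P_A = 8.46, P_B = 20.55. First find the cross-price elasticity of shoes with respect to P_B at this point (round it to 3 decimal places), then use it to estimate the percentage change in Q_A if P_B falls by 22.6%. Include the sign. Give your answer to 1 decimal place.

At P_A = 8.46, P_B = 20.55: Q_A = 359.927.
∂Q_A/∂P_B = 1.86P_A = 15.7356.
ε = (∂Q_A/∂P_B)(P_B/Q_A) = 15.7356 × 20.55/359.927 ≈ 0.898.
%ΔQ_A ≈ ε × %ΔP_B = 0.898 × (-22.6%) = -20.3%.

-20.3%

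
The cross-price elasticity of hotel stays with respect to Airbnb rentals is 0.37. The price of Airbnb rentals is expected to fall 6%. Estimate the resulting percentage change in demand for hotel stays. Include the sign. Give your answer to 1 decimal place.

%ΔQ ≈ ε × %ΔP of Airbnb rentals = 0.37 × (-6%) = -2.2%.
Demand for hotel stays falls by about 2.2%.

-2.2%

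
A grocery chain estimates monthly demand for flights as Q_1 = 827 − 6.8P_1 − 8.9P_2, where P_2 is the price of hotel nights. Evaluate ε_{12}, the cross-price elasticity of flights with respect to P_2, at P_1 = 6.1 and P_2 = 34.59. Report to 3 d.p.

-0.644

At P_1 = 6.1 and P_2 = 34.59: Q_1 = 477.669.
∂Q_1/∂P_2 = -8.9.
ε = (∂Q_1/∂P_2)(P_2/Q_1) = -8.9 × (34.59/477.669) ≈ -0.644.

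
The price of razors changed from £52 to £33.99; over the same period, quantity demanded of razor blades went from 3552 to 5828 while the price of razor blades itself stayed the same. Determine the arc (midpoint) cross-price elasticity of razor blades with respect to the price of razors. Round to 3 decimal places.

ΔQ_A = 5828 − 3552 = 2276; ΔP_B = 33.99 − 52 = -18.01.
Midpoints: Q̄_A = 4690.0, P̄_B = 43.00.
ε = (ΔQ_A/Q̄_A)/(ΔP_B/P̄_B) = (2276/4690.0)/(-18.01/43.00) ≈ -1.159.
ε < 0: razor blades and razors are complements.

-1.159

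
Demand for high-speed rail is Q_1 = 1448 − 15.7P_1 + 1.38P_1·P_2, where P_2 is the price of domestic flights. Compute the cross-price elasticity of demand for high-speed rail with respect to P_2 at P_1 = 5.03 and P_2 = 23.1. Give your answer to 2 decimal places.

At P_1 = 5.03 and P_2 = 23.1: Q_1 = 1529.375.
∂Q_1/∂P_2 = 1.38P_1 = 1.38(5.03) = 6.9414.
ε = (∂Q_1/∂P_2)(P_2/Q_1) = 6.9414 × (23.1/1529.375) ≈ 0.10.

0.10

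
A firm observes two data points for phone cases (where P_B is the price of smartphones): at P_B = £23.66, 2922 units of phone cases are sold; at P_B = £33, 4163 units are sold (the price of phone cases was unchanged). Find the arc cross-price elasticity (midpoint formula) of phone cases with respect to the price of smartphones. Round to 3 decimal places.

1.063

ΔQ_A = 4163 − 2922 = 1241; ΔP_B = 33 − 23.66 = 9.34.
Midpoints: Q̄_A = 3542.5, P̄_B = 28.33.
ε = (ΔQ_A/Q̄_A)/(ΔP_B/P̄_B) = (1241/3542.5)/(9.34/28.33) ≈ 1.063.
ε > 0: phone cases and smartphones are substitutes.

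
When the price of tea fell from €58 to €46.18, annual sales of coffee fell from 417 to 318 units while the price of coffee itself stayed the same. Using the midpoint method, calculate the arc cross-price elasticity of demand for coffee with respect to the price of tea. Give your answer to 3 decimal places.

ΔQ_A = 318 − 417 = -99; ΔP_B = 46.18 − 58 = -11.82.
Midpoints: Q̄_A = 367.5, P̄_B = 52.09.
ε = (ΔQ_A/Q̄_A)/(ΔP_B/P̄_B) = (-99/367.5)/(-11.82/52.09) ≈ 1.187.

1.187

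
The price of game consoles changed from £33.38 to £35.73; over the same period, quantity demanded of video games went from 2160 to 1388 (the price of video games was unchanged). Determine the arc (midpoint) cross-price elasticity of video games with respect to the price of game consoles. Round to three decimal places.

ΔQ_A = 1388 − 2160 = -772; ΔP_B = 35.73 − 33.38 = 2.35.
Midpoints: Q̄_A = 1774.0, P̄_B = 34.55.
ε = (ΔQ_A/Q̄_A)/(ΔP_B/P̄_B) = (-772/1774.0)/(2.35/34.55) ≈ -6.399.

-6.399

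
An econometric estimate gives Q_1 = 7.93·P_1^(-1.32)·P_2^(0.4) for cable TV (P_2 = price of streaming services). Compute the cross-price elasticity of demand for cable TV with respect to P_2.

0.40

In a log-linear (constant-elasticity) demand function, the coefficient on the exponent of P_2 is the cross-price elasticity.
ε = 0.40. Positive, so cable TV and streaming services are substitutes.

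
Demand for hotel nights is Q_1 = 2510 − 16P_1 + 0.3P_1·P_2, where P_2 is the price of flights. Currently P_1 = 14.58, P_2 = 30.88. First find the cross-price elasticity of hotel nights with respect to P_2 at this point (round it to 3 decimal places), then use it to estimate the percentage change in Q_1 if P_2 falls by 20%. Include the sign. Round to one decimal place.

At P_1 = 14.58, P_2 = 30.88: Q_1 = 2411.789.
∂Q_1/∂P_2 = 0.3P_1 = 4.3740.
ε = (∂Q_1/∂P_2)(P_2/Q_1) = 4.3740 × 30.88/2411.789 ≈ 0.056.
%ΔQ_1 ≈ ε × %ΔP_2 = 0.056 × (-20%) = -1.1%.

-1.1%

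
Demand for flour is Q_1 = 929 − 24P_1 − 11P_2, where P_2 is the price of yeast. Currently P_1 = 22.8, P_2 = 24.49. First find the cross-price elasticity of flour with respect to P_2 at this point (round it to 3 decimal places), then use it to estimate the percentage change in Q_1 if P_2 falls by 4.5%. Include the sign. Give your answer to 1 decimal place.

At P_1 = 22.8, P_2 = 24.49: Q_1 = 112.41.
∂Q_1/∂P_2 = -11.
ε = (∂Q_1/∂P_2)(P_2/Q_1) = -11.0000 × 24.49/112.41 ≈ -2.396.
%ΔQ_1 ≈ ε × %ΔP_2 = -2.396 × (-4.5%) = 10.8%.

10.8%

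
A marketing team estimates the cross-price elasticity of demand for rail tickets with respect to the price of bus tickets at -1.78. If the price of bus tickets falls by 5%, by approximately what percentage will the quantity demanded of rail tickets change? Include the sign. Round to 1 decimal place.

%ΔQ ≈ ε × %ΔP of bus tickets = -1.78 × (-5%) = 8.9%.

8.9%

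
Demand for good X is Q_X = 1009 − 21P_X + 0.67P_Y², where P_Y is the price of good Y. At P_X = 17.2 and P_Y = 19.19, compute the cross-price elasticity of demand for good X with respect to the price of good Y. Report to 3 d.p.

0.552

At P_X = 17.2 and P_Y = 19.19: Q_X = 894.532.
∂Q_X/∂P_Y = 1.34P_Y = 1.34(19.19) = 25.7146.
ε = (∂Q_X/∂P_Y)(P_Y/Q_X) = 25.7146 × (19.19/894.532) ≈ 0.552.
ε > 0: substitutes.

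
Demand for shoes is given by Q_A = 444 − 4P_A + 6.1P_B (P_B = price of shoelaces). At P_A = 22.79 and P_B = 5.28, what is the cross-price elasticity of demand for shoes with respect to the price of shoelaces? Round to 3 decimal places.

0.084

At P_A = 22.79 and P_B = 5.28: Q_A = 385.048.
∂Q_A/∂P_B = 6.1.
ε = (∂Q_A/∂P_B)(P_B/Q_A) = 6.1 × (5.28/385.048) ≈ 0.084.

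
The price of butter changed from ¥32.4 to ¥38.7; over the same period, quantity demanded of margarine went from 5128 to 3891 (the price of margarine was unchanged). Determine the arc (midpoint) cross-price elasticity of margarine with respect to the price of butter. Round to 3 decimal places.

ΔQ_A = 3891 − 5128 = -1237; ΔP_B = 38.7 − 32.4 = 6.3.
Midpoints: Q̄_A = 4509.5, P̄_B = 35.55.
ε = (ΔQ_A/Q̄_A)/(ΔP_B/P̄_B) = (-1237/4509.5)/(6.3/35.55) ≈ -1.548.

-1.548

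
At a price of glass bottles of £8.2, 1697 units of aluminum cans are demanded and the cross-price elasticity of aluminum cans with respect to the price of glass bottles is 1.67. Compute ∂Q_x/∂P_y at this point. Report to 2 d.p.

ε = (∂Q_x/∂P_y)·(P_y/Q_x) ⇒ ∂Q_x/∂P_y = ε·Q_x/P_y = 1.67 × 1697/8.2 ≈ 345.61.

345.61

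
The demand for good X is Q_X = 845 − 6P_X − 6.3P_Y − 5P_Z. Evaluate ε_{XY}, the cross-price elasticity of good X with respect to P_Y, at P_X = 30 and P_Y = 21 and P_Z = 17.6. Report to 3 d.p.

At P_X = 30 and P_Y = 21 and P_Z = 17.6: Q_X = 444.7.
∂Q_X/∂P_Y = -6.3.
ε = (∂Q_X/∂P_Y)(P_Y/Q_X) = -6.3 × (21/444.7) ≈ -0.298.

-0.298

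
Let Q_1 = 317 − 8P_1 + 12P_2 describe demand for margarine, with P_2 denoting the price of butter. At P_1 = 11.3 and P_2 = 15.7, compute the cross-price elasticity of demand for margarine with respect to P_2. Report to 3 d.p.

0.454

At P_1 = 11.3 and P_2 = 15.7: Q_1 = 415.
∂Q_1/∂P_2 = 12.
ε = (∂Q_1/∂P_2)(P_2/Q_1) = 12 × (15.7/415) ≈ 0.454.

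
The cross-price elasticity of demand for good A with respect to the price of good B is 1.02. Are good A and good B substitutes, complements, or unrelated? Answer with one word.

ε = 1.02 > 0, so a higher price of good B raises demand for good A: substitutes.

substitutes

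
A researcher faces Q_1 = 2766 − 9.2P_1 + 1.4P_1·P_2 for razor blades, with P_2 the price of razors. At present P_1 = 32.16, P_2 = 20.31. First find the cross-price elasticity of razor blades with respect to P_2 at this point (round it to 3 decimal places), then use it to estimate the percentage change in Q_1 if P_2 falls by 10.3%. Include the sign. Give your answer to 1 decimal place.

-2.8%

At P_1 = 32.16, P_2 = 20.31: Q_1 = 3384.565.
∂Q_1/∂P_2 = 1.4P_1 = 45.0240.
ε = (∂Q_1/∂P_2)(P_2/Q_1) = 45.0240 × 20.31/3384.565 ≈ 0.270.
%ΔQ_1 ≈ ε × %ΔP_2 = 0.270 × (-10.3%) = -2.8%.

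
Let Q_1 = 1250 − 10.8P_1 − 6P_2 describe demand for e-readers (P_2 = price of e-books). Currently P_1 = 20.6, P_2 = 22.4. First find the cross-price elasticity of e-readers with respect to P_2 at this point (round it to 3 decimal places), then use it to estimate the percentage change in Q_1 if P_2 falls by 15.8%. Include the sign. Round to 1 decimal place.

At P_1 = 20.6, P_2 = 22.4: Q_1 = 893.12.
∂Q_1/∂P_2 = -6.
ε = (∂Q_1/∂P_2)(P_2/Q_1) = -6.0000 × 22.4/893.12 ≈ -0.150.
%ΔQ_1 ≈ ε × %ΔP_2 = -0.150 × (-15.8%) = 2.4%.

2.4%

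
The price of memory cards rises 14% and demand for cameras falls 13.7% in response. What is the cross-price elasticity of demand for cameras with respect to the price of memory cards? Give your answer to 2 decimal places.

-0.98

ε = (%ΔQ of cameras) / (%ΔP of memory cards) = (-13.7%) / (14%) ≈ -0.98.
Negative cross-price elasticity: complements.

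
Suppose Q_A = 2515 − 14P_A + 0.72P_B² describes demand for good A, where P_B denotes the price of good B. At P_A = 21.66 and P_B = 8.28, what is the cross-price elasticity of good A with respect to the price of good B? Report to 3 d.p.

0.044

At P_A = 21.66 and P_B = 8.28: Q_A = 2261.122.
∂Q_A/∂P_B = 1.44P_B = 1.44(8.28) = 11.9232.
ε = (∂Q_A/∂P_B)(P_B/Q_A) = 11.9232 × (8.28/2261.122) ≈ 0.044.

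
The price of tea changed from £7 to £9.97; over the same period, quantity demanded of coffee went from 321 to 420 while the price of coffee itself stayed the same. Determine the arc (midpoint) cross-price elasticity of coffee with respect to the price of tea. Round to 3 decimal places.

0.763

ΔQ_A = 420 − 321 = 99; ΔP_B = 9.97 − 7 = 2.97.
Midpoints: Q̄_A = 370.5, P̄_B = 8.48.
ε = (ΔQ_A/Q̄_A)/(ΔP_B/P̄_B) = (99/370.5)/(2.97/8.48) ≈ 0.763.
ε > 0: coffee and tea are substitutes.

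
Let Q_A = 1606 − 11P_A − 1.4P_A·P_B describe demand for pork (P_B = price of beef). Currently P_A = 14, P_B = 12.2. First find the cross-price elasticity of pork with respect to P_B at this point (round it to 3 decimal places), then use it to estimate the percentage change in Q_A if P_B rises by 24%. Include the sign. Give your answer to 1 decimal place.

-4.7%

At P_A = 14, P_B = 12.2: Q_A = 1212.88.
∂Q_A/∂P_B = -1.4P_A = -19.6000.
ε = (∂Q_A/∂P_B)(P_B/Q_A) = -19.6000 × 12.2/1212.88 ≈ -0.197.
%ΔQ_A ≈ ε × %ΔP_B = -0.197 × (24%) = -4.7%.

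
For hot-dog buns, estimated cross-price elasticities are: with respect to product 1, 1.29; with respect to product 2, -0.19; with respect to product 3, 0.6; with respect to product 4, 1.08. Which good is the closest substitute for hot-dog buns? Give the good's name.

product 1

Substitutes have ε > 0. Among the positive values, 1.29 (product 1) is largest.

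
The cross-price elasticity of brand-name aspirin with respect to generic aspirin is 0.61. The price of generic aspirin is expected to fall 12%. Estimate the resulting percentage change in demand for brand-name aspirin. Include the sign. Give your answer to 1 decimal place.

%ΔQ ≈ ε × %ΔP of generic aspirin = 0.61 × (-12%) = -7.3%.

-7.3%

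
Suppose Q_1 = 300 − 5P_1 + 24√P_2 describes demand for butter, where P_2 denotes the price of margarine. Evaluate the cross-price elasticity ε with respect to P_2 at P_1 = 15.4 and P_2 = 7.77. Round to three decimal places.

At P_1 = 15.4 and P_2 = 7.77: Q_1 = 289.899.
∂Q_1/∂P_2 = 24/(2√P_2) = 24/(2√7.77) = 4.3050.
ε = (∂Q_1/∂P_2)(P_2/Q_1) = 4.3050 × (7.77/289.899) ≈ 0.115.

0.115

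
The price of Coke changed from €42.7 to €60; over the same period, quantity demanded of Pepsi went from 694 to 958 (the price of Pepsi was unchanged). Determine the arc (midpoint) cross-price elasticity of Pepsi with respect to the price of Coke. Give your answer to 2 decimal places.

0.95

ΔQ_A = 958 − 694 = 264; ΔP_B = 60 − 42.7 = 17.3.
Midpoints: Q̄_A = 826.0, P̄_B = 51.35.
ε = (ΔQ_A/Q̄_A)/(ΔP_B/P̄_B) = (264/826.0)/(17.3/51.35) ≈ 0.95.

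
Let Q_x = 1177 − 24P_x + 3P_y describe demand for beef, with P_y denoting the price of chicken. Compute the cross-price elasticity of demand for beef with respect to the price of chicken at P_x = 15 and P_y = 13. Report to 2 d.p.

At P_x = 15 and P_y = 13: Q_x = 856.
∂Q_x/∂P_y = 3.
ε = (∂Q_x/∂P_y)(P_y/Q_x) = 3 × (13/856) ≈ 0.05.

0.05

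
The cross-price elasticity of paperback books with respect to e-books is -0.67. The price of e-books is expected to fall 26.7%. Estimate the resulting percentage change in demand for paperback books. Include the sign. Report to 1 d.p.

%ΔQ ≈ ε × %ΔP of e-books = -0.67 × (-26.7%) = 17.9%.
Demand for paperback books rises by about 17.9%.

17.9%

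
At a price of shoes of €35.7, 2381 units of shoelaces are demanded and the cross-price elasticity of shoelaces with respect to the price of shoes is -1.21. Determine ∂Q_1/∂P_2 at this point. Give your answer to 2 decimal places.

-80.70

ε = (∂Q_1/∂P_2)·(P_2/Q_1) ⇒ ∂Q_1/∂P_2 = ε·Q_1/P_2 = -1.21 × 2381/35.7 ≈ -80.70.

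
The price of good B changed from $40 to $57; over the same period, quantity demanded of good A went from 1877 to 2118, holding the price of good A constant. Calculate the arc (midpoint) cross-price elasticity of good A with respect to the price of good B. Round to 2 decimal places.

0.34

ΔQ_A = 2118 − 1877 = 241; ΔP_B = 57 − 40 = 17.
Midpoints: Q̄_A = 1997.5, P̄_B = 48.50.
ε = (ΔQ_A/Q̄_A)/(ΔP_B/P̄_B) = (241/1997.5)/(17/48.50) ≈ 0.34.
ε > 0: good A and good B are substitutes.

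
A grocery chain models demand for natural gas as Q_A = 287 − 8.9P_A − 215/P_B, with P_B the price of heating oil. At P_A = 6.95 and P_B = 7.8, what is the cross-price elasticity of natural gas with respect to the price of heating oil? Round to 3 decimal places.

At P_A = 6.95 and P_B = 7.8: Q_A = 197.581.
∂Q_A/∂P_B = 215/P_B² = 3.5339.
ε = (∂Q_A/∂P_B)(P_B/Q_A) = 3.5339 × (7.8/197.581) ≈ 0.140.

0.140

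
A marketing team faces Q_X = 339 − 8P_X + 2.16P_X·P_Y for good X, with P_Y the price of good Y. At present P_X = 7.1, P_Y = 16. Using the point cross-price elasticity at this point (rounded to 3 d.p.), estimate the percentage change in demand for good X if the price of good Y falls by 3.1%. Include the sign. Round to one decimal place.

At P_X = 7.1, P_Y = 16: Q_X = 527.576.
∂Q_X/∂P_Y = 2.16P_X = 15.3360.
ε = (∂Q_X/∂P_Y)(P_Y/Q_X) = 15.3360 × 16/527.576 ≈ 0.465.
%ΔQ_X ≈ ε × %ΔP_Y = 0.465 × (-3.1%) = -1.4%.

-1.4%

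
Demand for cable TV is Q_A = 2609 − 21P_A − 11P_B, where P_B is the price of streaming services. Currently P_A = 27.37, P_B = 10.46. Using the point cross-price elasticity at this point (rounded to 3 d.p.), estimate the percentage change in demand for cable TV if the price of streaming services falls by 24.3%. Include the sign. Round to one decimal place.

1.5%

At P_A = 27.37, P_B = 10.46: Q_A = 1919.17.
∂Q_A/∂P_B = -11.
ε = (∂Q_A/∂P_B)(P_B/Q_A) = -11.0000 × 10.46/1919.17 ≈ -0.060.
%ΔQ_A ≈ ε × %ΔP_B = -0.060 × (-24.3%) = 1.5%.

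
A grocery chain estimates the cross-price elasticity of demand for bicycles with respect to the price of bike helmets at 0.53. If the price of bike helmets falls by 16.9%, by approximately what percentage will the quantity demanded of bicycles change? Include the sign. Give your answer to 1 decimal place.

%ΔQ ≈ ε × %ΔP of bike helmets = 0.53 × (-16.9%) = -9.0%.

-9.0%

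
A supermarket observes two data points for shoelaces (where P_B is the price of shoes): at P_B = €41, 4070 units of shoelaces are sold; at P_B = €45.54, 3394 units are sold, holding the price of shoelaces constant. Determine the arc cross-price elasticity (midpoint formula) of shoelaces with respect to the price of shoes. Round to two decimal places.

ΔQ_A = 3394 − 4070 = -676; ΔP_B = 45.54 − 41 = 4.54.
Midpoints: Q̄_A = 3732.0, P̄_B = 43.27.
ε = (ΔQ_A/Q̄_A)/(ΔP_B/P̄_B) = (-676/3732.0)/(4.54/43.27) ≈ -1.73.

-1.73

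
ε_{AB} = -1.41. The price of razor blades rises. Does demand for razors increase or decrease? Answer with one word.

decrease

ε < 0 and the price of razor blades rises, so the quantity of razors moves in the opposite direction: it decreases.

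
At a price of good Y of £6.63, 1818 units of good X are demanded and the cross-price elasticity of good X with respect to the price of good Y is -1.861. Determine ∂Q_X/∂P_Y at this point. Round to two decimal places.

ε = (∂Q_X/∂P_Y)·(P_Y/Q_X) ⇒ ∂Q_X/∂P_Y = ε·Q_X/P_Y = -1.861 × 1818/6.63 ≈ -510.30.

-510.30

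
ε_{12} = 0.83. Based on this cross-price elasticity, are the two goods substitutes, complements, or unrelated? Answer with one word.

ε = 0.83 > 0, so a higher price of good 2 raises demand for good 1: substitutes.

substitutes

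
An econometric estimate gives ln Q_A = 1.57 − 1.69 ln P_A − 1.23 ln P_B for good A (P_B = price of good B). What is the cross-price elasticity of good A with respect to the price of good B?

-1.23

In a log-linear (constant-elasticity) demand function, the coefficient on ln P_B is the cross-price elasticity.
ε = -1.23. Negative, so good A and good B are complements.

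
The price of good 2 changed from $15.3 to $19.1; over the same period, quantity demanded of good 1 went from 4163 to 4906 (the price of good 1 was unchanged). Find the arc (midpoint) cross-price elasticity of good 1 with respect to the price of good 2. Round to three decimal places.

0.742

ΔQ_1 = 4906 − 4163 = 743; ΔP_2 = 19.1 − 15.3 = 3.8.
Midpoints: Q̄_1 = 4534.5, P̄_2 = 17.20.
ε = (ΔQ_1/Q̄_1)/(ΔP_2/P̄_2) = (743/4534.5)/(3.8/17.20) ≈ 0.742.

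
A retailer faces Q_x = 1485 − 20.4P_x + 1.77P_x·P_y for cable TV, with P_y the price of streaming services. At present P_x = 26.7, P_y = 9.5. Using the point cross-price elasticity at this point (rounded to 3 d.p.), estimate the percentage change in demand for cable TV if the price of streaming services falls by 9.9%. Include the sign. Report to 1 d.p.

-3.2%

At P_x = 26.7, P_y = 9.5: Q_x = 1389.281.
∂Q_x/∂P_y = 1.77P_x = 47.2590.
ε = (∂Q_x/∂P_y)(P_y/Q_x) = 47.2590 × 9.5/1389.281 ≈ 0.323.
%ΔQ_x ≈ ε × %ΔP_y = 0.323 × (-9.9%) = -3.2%.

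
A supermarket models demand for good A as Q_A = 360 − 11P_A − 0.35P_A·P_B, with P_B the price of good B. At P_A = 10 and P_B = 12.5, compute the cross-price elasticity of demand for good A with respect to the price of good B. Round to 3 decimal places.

At P_A = 10 and P_B = 12.5: Q_A = 206.25.
∂Q_A/∂P_B = -0.35P_A = -0.35(10) = -3.5000.
ε = (∂Q_A/∂P_B)(P_B/Q_A) = -3.5000 × (12.5/206.25) ≈ -0.212.

-0.212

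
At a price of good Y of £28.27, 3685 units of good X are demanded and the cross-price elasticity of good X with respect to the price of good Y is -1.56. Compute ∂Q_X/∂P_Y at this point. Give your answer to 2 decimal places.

ε = (∂Q_X/∂P_Y)·(P_Y/Q_X) ⇒ ∂Q_X/∂P_Y = ε·Q_X/P_Y = -1.56 × 3685/28.27 ≈ -203.35.

-203.35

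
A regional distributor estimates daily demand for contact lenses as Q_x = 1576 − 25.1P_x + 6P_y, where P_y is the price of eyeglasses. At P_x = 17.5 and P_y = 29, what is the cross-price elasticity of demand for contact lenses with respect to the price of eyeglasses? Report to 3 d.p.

At P_x = 17.5 and P_y = 29: Q_x = 1310.75.
∂Q_x/∂P_y = 6.
ε = (∂Q_x/∂P_y)(P_y/Q_x) = 6 × (29/1310.75) ≈ 0.133.

0.133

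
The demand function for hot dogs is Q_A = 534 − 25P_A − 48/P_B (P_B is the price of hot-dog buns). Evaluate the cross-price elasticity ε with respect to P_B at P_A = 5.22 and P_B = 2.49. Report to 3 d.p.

0.050

At P_A = 5.22 and P_B = 2.49: Q_A = 384.223.
∂Q_A/∂P_B = 48/P_B² = 7.7418.
ε = (∂Q_A/∂P_B)(P_B/Q_A) = 7.7418 × (2.49/384.223) ≈ 0.050.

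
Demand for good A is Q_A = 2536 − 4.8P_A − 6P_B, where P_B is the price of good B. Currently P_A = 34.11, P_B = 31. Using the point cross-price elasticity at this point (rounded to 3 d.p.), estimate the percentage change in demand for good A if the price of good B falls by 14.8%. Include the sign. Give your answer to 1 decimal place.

At P_A = 34.11, P_B = 31: Q_A = 2186.272.
∂Q_A/∂P_B = -6.
ε = (∂Q_A/∂P_B)(P_B/Q_A) = -6.0000 × 31/2186.272 ≈ -0.085.
%ΔQ_A ≈ ε × %ΔP_B = -0.085 × (-14.8%) = 1.3%.

1.3%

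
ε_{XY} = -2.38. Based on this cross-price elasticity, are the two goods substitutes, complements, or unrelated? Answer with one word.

ε = -2.38 < 0, so a higher price of good Y lowers demand for good X: complements.

complements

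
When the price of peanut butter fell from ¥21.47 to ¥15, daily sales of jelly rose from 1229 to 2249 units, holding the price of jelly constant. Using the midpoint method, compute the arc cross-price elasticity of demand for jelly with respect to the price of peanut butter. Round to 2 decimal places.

-1.65

ΔQ_A = 2249 − 1229 = 1020; ΔP_B = 15 − 21.47 = -6.47.
Midpoints: Q̄_A = 1739.0, P̄_B = 18.23.
ε = (ΔQ_A/Q̄_A)/(ΔP_B/P̄_B) = (1020/1739.0)/(-6.47/18.23) ≈ -1.65.
ε < 0: jelly and peanut butter are complements.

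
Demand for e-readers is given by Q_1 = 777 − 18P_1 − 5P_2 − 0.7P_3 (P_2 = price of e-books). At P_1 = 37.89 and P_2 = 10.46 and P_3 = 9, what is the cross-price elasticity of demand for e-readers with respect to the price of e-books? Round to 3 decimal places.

-1.438

At P_1 = 37.89 and P_2 = 10.46 and P_3 = 9: Q_1 = 36.38.
∂Q_1/∂P_2 = -5.
ε = (∂Q_1/∂P_2)(P_2/Q_1) = -5 × (10.46/36.38) ≈ -1.438.
Since ε < 0, e-readers and e-books are complements.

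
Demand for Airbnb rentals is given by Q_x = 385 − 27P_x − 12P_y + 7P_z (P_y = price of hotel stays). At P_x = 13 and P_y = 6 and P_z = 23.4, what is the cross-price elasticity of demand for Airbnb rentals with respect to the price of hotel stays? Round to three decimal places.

At P_x = 13 and P_y = 6 and P_z = 23.4: Q_x = 125.8.
∂Q_x/∂P_y = -12.
ε = (∂Q_x/∂P_y)(P_y/Q_x) = -12 × (6/125.8) ≈ -0.572.

-0.572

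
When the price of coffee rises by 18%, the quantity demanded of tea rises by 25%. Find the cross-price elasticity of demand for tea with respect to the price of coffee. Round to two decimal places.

1.39

ε = (%ΔQ of tea) / (%ΔP of coffee) = (25%) / (18%) ≈ 1.39.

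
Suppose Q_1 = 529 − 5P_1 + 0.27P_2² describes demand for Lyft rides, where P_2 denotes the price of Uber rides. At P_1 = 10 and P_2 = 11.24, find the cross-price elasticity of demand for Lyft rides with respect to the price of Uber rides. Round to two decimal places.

At P_1 = 10 and P_2 = 11.24: Q_1 = 513.111.
∂Q_1/∂P_2 = 0.54P_2 = 0.54(11.24) = 6.0696.
ε = (∂Q_1/∂P_2)(P_2/Q_1) = 6.0696 × (11.24/513.111) ≈ 0.13.

0.13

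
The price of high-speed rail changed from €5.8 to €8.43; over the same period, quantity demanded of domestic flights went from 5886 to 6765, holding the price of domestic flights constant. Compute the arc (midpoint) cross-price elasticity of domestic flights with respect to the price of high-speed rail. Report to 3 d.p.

0.376

ΔQ_A = 6765 − 5886 = 879; ΔP_B = 8.43 − 5.8 = 2.63.
Midpoints: Q̄_A = 6325.5, P̄_B = 7.12.
ε = (ΔQ_A/Q̄_A)/(ΔP_B/P̄_B) = (879/6325.5)/(2.63/7.12) ≈ 0.376.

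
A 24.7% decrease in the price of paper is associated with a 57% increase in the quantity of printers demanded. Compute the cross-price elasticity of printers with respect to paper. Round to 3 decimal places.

ε = (%ΔQ of printers) / (%ΔP of paper) = (57%) / (-24.7%) ≈ -2.308.
Negative cross-price elasticity: complements.

-2.308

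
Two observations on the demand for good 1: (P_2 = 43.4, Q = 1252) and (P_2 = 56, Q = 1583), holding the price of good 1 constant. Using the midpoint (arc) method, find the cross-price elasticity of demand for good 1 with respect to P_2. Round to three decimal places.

0.921

ΔQ_1 = 1583 − 1252 = 331; ΔP_2 = 56 − 43.4 = 12.6.
Midpoints: Q̄_1 = 1417.5, P̄_2 = 49.70.
ε = (ΔQ_1/Q̄_1)/(ΔP_2/P̄_2) = (331/1417.5)/(12.6/49.70) ≈ 0.921.
ε > 0: good 1 and good 2 are substitutes.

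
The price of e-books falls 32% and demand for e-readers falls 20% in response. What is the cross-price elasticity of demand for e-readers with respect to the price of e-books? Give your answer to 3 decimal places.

0.625

ε = (%ΔQ of e-readers) / (%ΔP of e-books) = (-20%) / (-32%) ≈ 0.625.
Positive cross-price elasticity: substitutes.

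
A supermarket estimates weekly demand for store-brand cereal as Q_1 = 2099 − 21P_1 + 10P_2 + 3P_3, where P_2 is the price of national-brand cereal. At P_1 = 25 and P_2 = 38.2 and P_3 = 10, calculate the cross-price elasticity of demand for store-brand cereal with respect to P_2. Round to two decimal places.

At P_1 = 25 and P_2 = 38.2 and P_3 = 10: Q_1 = 1986.
∂Q_1/∂P_2 = 10.
ε = (∂Q_1/∂P_2)(P_2/Q_1) = 10 × (38.2/1986) ≈ 0.19.
Since ε > 0, store-brand cereal and national-brand cereal are substitutes.

0.19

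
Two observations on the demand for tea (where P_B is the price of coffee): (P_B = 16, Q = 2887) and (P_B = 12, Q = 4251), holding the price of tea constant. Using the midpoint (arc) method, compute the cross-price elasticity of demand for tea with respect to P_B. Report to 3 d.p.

ΔQ_A = 4251 − 2887 = 1364; ΔP_B = 12 − 16 = -4.
Midpoints: Q̄_A = 3569.0, P̄_B = 14.00.
ε = (ΔQ_A/Q̄_A)/(ΔP_B/P̄_B) = (1364/3569.0)/(-4/14.00) ≈ -1.338.
ε < 0: tea and coffee are complements.

-1.338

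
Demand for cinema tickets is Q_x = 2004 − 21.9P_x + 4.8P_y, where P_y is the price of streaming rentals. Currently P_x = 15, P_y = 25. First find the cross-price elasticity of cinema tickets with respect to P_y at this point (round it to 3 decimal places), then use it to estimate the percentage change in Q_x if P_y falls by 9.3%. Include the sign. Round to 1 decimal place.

At P_x = 15, P_y = 25: Q_x = 1795.5.
∂Q_x/∂P_y = 4.8.
ε = (∂Q_x/∂P_y)(P_y/Q_x) = 4.8000 × 25/1795.5 ≈ 0.067.
%ΔQ_x ≈ ε × %ΔP_y = 0.067 × (-9.3%) = -0.6%.

-0.6%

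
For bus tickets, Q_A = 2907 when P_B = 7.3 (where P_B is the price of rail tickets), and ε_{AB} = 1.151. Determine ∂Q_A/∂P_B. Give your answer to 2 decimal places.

ε = (∂Q_A/∂P_B)·(P_B/Q_A) ⇒ ∂Q_A/∂P_B = ε·Q_A/P_B = 1.151 × 2907/7.3 ≈ 458.35.

458.35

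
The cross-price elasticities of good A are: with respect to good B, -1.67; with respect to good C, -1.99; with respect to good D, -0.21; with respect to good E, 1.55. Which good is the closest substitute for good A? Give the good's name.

good E

Substitutes have ε > 0. Among the positive values, 1.55 (good E) is largest.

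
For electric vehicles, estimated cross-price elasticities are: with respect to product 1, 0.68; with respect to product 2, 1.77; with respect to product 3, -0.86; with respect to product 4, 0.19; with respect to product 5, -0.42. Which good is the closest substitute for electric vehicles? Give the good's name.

Substitutes have ε > 0. Among the positive values, 1.77 (product 2) is largest.

product 2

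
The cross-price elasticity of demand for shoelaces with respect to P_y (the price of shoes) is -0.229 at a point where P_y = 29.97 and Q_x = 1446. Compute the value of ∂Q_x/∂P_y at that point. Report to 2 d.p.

-11.05

ε = (∂Q_x/∂P_y)·(P_y/Q_x) ⇒ ∂Q_x/∂P_y = ε·Q_x/P_y = -0.229 × 1446/29.97 ≈ -11.05.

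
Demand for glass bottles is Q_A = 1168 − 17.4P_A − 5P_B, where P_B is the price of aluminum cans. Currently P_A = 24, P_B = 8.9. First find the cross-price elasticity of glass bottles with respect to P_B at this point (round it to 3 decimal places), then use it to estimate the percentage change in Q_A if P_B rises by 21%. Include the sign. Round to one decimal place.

At P_A = 24, P_B = 8.9: Q_A = 705.9.
∂Q_A/∂P_B = -5.
ε = (∂Q_A/∂P_B)(P_B/Q_A) = -5.0000 × 8.9/705.9 ≈ -0.063.
%ΔQ_A ≈ ε × %ΔP_B = -0.063 × (21%) = -1.3%.

-1.3%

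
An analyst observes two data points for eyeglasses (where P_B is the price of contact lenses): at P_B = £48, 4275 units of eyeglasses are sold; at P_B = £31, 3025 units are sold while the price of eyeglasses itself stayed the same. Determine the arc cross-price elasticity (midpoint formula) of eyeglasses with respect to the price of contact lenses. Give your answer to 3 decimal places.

0.796

ΔQ_A = 3025 − 4275 = -1250; ΔP_B = 31 − 48 = -17.
Midpoints: Q̄_A = 3650.0, P̄_B = 39.50.
ε = (ΔQ_A/Q̄_A)/(ΔP_B/P̄_B) = (-1250/3650.0)/(-17/39.50) ≈ 0.796.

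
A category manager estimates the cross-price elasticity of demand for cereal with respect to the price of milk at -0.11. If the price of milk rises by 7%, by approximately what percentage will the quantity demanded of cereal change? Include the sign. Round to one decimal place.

%ΔQ ≈ ε × %ΔP of milk = -0.11 × (7%) = -0.8%.

-0.8%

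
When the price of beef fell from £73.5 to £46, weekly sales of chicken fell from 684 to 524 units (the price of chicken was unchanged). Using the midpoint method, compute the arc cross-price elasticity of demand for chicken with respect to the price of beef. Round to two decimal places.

ΔQ_A = 524 − 684 = -160; ΔP_B = 46 − 73.5 = -27.5.
Midpoints: Q̄_A = 604.0, P̄_B = 59.75.
ε = (ΔQ_A/Q̄_A)/(ΔP_B/P̄_B) = (-160/604.0)/(-27.5/59.75) ≈ 0.58.

0.58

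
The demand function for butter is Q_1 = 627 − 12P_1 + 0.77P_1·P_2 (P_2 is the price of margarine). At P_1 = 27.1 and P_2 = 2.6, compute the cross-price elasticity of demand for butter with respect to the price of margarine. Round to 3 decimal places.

At P_1 = 27.1 and P_2 = 2.6: Q_1 = 356.054.
∂Q_1/∂P_2 = 0.77P_1 = 0.77(27.1) = 20.8670.
ε = (∂Q_1/∂P_2)(P_2/Q_1) = 20.8670 × (2.6/356.054) ≈ 0.152.

0.152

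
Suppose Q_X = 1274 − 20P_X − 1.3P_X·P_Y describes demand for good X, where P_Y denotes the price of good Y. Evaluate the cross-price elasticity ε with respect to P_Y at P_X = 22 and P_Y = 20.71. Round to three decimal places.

-2.451

At P_X = 22 and P_Y = 20.71: Q_X = 241.694.
∂Q_X/∂P_Y = -1.3P_X = -1.3(22) = -28.6000.
ε = (∂Q_X/∂P_Y)(P_Y/Q_X) = -28.6000 × (20.71/241.694) ≈ -2.451.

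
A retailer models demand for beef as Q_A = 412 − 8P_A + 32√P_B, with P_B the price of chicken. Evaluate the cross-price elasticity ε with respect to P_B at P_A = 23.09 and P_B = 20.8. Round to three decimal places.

0.196

At P_A = 23.09 and P_B = 20.8: Q_A = 373.222.
∂Q_A/∂P_B = 32/(2√P_B) = 32/(2√20.8) = 3.5082.
ε = (∂Q_A/∂P_B)(P_B/Q_A) = 3.5082 × (20.8/373.222) ≈ 0.196.
ε > 0: substitutes.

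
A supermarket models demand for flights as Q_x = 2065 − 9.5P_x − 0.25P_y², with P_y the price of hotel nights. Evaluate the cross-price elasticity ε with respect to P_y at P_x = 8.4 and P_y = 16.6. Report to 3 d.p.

-0.072

At P_x = 8.4 and P_y = 16.6: Q_x = 1916.31.
∂Q_x/∂P_y = -0.5P_y = -0.5(16.6) = -8.3000.
ε = (∂Q_x/∂P_y)(P_y/Q_x) = -8.3000 × (16.6/1916.31) ≈ -0.072.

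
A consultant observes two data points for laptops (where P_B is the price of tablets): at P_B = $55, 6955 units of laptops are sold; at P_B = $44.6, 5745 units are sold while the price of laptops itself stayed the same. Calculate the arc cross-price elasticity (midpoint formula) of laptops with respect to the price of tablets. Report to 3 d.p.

ΔQ_A = 5745 − 6955 = -1210; ΔP_B = 44.6 − 55 = -10.4.
Midpoints: Q̄_A = 6350.0, P̄_B = 49.80.
ε = (ΔQ_A/Q̄_A)/(ΔP_B/P̄_B) = (-1210/6350.0)/(-10.4/49.80) ≈ 0.912.
ε > 0: laptops and tablets are substitutes.

0.912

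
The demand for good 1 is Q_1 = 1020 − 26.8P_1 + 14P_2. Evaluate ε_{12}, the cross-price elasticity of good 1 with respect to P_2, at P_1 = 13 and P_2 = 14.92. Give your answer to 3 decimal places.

At P_1 = 13 and P_2 = 14.92: Q_1 = 880.48.
∂Q_1/∂P_2 = 14.
ε = (∂Q_1/∂P_2)(P_2/Q_1) = 14 × (14.92/880.48) ≈ 0.237.

0.237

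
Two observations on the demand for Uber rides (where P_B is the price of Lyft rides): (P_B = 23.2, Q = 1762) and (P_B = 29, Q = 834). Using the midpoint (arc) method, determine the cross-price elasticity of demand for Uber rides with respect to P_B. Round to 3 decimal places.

-3.217

ΔQ_A = 834 − 1762 = -928; ΔP_B = 29 − 23.2 = 5.8.
Midpoints: Q̄_A = 1298.0, P̄_B = 26.10.
ε = (ΔQ_A/Q̄_A)/(ΔP_B/P̄_B) = (-928/1298.0)/(5.8/26.10) ≈ -3.217.
ε < 0: Uber rides and Lyft rides are complements.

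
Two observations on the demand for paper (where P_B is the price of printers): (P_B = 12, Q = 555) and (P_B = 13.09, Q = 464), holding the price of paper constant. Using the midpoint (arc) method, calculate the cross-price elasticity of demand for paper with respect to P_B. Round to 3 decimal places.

-2.056

ΔQ_A = 464 − 555 = -91; ΔP_B = 13.09 − 12 = 1.09.
Midpoints: Q̄_A = 509.5, P̄_B = 12.54.
ε = (ΔQ_A/Q̄_A)/(ΔP_B/P̄_B) = (-91/509.5)/(1.09/12.54) ≈ -2.056.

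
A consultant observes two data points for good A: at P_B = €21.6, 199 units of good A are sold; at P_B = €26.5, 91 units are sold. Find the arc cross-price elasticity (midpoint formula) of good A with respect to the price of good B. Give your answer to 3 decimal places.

-3.656

ΔQ_A = 91 − 199 = -108; ΔP_B = 26.5 − 21.6 = 4.9.
Midpoints: Q̄_A = 145.0, P̄_B = 24.05.
ε = (ΔQ_A/Q̄_A)/(ΔP_B/P̄_B) = (-108/145.0)/(4.9/24.05) ≈ -3.656.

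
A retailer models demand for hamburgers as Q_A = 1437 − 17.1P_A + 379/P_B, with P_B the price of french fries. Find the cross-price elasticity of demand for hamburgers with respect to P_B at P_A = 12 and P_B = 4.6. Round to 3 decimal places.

At P_A = 12 and P_B = 4.6: Q_A = 1314.191.
∂Q_A/∂P_B = −379/P_B² = -17.9112.
ε = (∂Q_A/∂P_B)(P_B/Q_A) = -17.9112 × (4.6/1314.191) ≈ -0.063.

-0.063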